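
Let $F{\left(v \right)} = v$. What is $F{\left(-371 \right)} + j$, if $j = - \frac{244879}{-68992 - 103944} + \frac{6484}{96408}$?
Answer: $- \frac{770091992599}{2084051736} \approx -369.52$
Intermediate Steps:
$j = \frac{3091201457}{2084051736}$ ($j = - \frac{244879}{-68992 - 103944} + 6484 \cdot \frac{1}{96408} = - \frac{244879}{-172936} + \frac{1621}{24102} = \left(-244879\right) \left(- \frac{1}{172936}\right) + \frac{1621}{24102} = \frac{244879}{172936} + \frac{1621}{24102} = \frac{3091201457}{2084051736} \approx 1.4833$)
$F{\left(-371 \right)} + j = -371 + \frac{3091201457}{2084051736} = - \frac{770091992599}{2084051736}$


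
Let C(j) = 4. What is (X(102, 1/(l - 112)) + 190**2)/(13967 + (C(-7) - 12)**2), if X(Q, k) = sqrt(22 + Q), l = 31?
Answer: 36100/14031 + 2*sqrt(31)/14031 ≈ 2.5737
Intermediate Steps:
(X(102, 1/(l - 112)) + 190**2)/(13967 + (C(-7) - 12)**2) = (sqrt(22 + 102) + 190**2)/(13967 + (4 - 12)**2) = (sqrt(124) + 36100)/(13967 + (-8)**2) = (2*sqrt(31) + 36100)/(13967 + 64) = (36100 + 2*sqrt(31))/14031 = (36100 + 2*sqrt(31))*(1/14031) = 36100/14031 + 2*sqrt(31)/14031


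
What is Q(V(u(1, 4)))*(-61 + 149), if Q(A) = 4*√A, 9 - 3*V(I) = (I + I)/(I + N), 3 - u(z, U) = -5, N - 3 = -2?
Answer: 352*√195/9 ≈ 546.16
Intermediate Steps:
N = 1 (N = 3 - 2 = 1)
u(z, U) = 8 (u(z, U) = 3 - 1*(-5) = 3 + 5 = 8)
V(I) = 3 - 2*I/(3*(1 + I)) (V(I) = 3 - (I + I)/(3*(I + 1)) = 3 - 2*I/(3*(1 + I)))
Q(V(u(1, 4)))*(-61 + 149) = (4*√((9 + 7*8)/(3*(1 + 8))))*(-61 + 149) = (4*√((⅓)*(9 + 56)/9))*88 = (4*√((⅓)*(⅑)*65))*88 = (4*√(65/27))*88 = (4*(√195/9))*88 = (4*√195/9)*88 = 352*√195/9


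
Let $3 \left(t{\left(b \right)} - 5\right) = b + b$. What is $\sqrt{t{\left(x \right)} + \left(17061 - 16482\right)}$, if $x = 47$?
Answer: $\frac{\sqrt{5538}}{3} \approx 24.806$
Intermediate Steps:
$t{\left(b \right)} = 5 + \frac{2 b}{3}$ ($t{\left(b \right)} = 5 + \frac{b + b}{3} = 5 + \frac{2 b}{3}$)
$\sqrt{t{\left(x \right)} + \left(17061 - 16482\right)} = \sqrt{\left(5 + \frac{2}{3} \cdot 47\right) + \left(17061 - 16482\right)} = \sqrt{\left(5 + \frac{94}{3}\right) + \left(17061 - 16482\right)} = \sqrt{\frac{109}{3} + 579} = \sqrt{\frac{1846}{3}} = \frac{\sqrt{5538}}{3}$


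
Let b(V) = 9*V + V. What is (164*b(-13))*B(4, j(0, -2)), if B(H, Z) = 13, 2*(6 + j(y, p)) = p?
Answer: -277160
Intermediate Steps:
b(V) = 10*V
j(y, p) = -6 + p/2
(164*b(-13))*B(4, j(0, -2)) = (164*(10*(-13)))*13 = (164*(-130))*13 = -21320*13 = -277160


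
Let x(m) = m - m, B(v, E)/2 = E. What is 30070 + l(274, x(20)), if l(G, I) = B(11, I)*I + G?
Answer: 30344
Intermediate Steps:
B(v, E) = 2*E
x(m) = 0
l(G, I) = G + 2*I**2 (l(G, I) = (2*I)*I + G = 2*I**2 + G = G + 2*I**2)
30070 + l(274, x(20)) = 30070 + (274 + 2*0**2) = 30070 + (274 + 2*0) = 30070 + (274 + 0) = 30070 + 274 = 30344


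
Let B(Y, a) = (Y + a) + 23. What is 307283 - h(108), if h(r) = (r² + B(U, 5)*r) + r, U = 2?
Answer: 292271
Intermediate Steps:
B(Y, a) = 23 + Y + a
h(r) = r² + 31*r (h(r) = (r² + (23 + 2 + 5)*r) + r = (r² + 30*r) + r = r² + 31*r)
307283 - h(108) = 307283 - 108*(31 + 108) = 307283 - 108*139 = 307283 - 1*15012 = 307283 - 15012 = 292271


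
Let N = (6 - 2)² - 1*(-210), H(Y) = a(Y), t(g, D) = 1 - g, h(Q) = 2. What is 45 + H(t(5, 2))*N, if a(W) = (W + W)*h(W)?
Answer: -3571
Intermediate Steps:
a(W) = 4*W (a(W) = (W + W)*2 = (2*W)*2 = 4*W)
H(Y) = 4*Y
N = 226 (N = 4² + 210 = 16 + 210 = 226)
45 + H(t(5, 2))*N = 45 + (4*(1 - 1*5))*226 = 45 + (4*(1 - 5))*226 = 45 + (4*(-4))*226 = 45 - 16*226 = 45 - 3616 = -3571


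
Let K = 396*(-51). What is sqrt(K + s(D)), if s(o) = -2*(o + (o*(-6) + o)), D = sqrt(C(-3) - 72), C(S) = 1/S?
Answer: 2*sqrt(-45441 + 6*I*sqrt(651))/3 ≈ 0.23938 + 142.11*I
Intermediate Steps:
K = -20196
D = I*sqrt(651)/3 (D = sqrt(1/(-3) - 72) = sqrt(-1/3 - 72) = sqrt(-217/3) = I*sqrt(651)/3 ≈ 8.5049*I)
s(o) = 8*o (s(o) = -2*(o + (-6*o + o)) = -2*(o - 5*o) = -(-8)*o = 8*o)
sqrt(K + s(D)) = sqrt(-20196 + 8*(I*sqrt(651)/3)) = sqrt(-20196 + 8*I*sqrt(651)/3)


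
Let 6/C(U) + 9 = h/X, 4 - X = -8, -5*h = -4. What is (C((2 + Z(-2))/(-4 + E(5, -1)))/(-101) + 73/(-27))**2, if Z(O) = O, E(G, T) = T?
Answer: 242828186176/33382578681 ≈ 7.2741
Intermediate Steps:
h = 4/5 (h = -1/5*(-4) = 4/5 ≈ 0.80000)
X = 12 (X = 4 - 1*(-8) = 4 + 8 = 12)
C(U) = -45/67 (C(U) = 6/(-9 + (4/5)/12) = 6/(-9 + (4/5)*(1/12)) = 6/(-9 + 1/15) = 6/(-134/15) = 6*(-15/134) = -45/67)
(C((2 + Z(-2))/(-4 + E(5, -1)))/(-101) + 73/(-27))**2 = (-45/67/(-101) + 73/(-27))**2 = (-45/67*(-1/101) + 73*(-1/27))**2 = (45/6767 - 73/27)**2 = (-492776/182709)**2 = 242828186176/33382578681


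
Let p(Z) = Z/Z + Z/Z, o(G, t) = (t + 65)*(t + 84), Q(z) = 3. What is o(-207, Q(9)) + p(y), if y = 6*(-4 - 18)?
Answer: 5918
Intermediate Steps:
o(G, t) = (65 + t)*(84 + t)
y = -132 (y = 6*(-22) = -132)
p(Z) = 2 (p(Z) = 1 + 1 = 2)
o(-207, Q(9)) + p(y) = (5460 + 3² + 149*3) + 2 = (5460 + 9 + 447) + 2 = 5916 + 2 = 5918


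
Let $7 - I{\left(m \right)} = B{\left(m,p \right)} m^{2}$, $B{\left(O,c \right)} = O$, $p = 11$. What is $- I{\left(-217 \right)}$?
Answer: $-10218320$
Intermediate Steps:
$I{\left(m \right)} = 7 - m^{3}$ ($I{\left(m \right)} = 7 - m m^{2} = 7 - m^{3}$)
$- I{\left(-217 \right)} = - (7 - \left(-217\right)^{3}) = - (7 - -10218313) = - (7 + 10218313) = \left(-1\right) 10218320 = -10218320$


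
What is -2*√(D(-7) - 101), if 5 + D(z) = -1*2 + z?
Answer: -2*I*√115 ≈ -21.448*I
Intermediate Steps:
D(z) = -7 + z (D(z) = -5 + (-1*2 + z) = -5 + (-2 + z) = -7 + z)
-2*√(D(-7) - 101) = -2*√((-7 - 7) - 101) = -2*√(-14 - 101) = -2*I*√115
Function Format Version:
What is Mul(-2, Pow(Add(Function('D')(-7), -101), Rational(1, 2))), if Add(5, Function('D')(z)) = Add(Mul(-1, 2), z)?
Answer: Mul(-2, I, Pow(115, Rational(1, 2))) ≈ Mul(-21.448, I)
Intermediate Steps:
Function('D')(z) = Add(-7, z) (Function('D')(z) = Add(-5, Add(Mul(-1, 2), z)) = Add(-5, Add(-2, z)) = Add(-7, z))
Mul(-2, Pow(Add(Function('D')(-7), -101), Rational(1, 2))) = Mul(-2, Pow(Add(Add(-7, -7), -101), Rational(1, 2))) = Mul(-2, Pow(Add(-14, -101), Rational(1, 2))) = Mul(-2, Pow(-115, Rational(1, 2))) = Mul(-2, Mul(I, Pow(115, Rational(1, 2)))) = Mul(-2, I, Pow(115, Rational(1, 2)))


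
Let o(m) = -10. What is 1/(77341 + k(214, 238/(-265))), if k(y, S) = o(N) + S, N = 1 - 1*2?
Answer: 265/20492477 ≈ 1.2932e-5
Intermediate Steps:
N = -1 (N = 1 - 2 = -1)
k(y, S) = -10 + S
1/(77341 + k(214, 238/(-265))) = 1/(77341 + (-10 + 238/(-265))) = 1/(77341 + (-10 + 238*(-1/265))) = 1/(77341 + (-10 - 238/265)) = 1/(77341 - 2888/265) = 1/(20492477/265) = 265/20492477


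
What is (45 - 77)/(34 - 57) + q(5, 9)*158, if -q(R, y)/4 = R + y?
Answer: -203472/23 ≈ -8846.6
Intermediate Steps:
q(R, y) = -4*R - 4*y (q(R, y) = -4*(R + y) = -4*R - 4*y)
(45 - 77)/(34 - 57) + q(5, 9)*158 = (45 - 77)/(34 - 57) + (-4*5 - 4*9)*158 = -32/(-23) + (-20 - 36)*158 = -32*(-1/23) - 56*158 = 32/23 - 8848 = -203472/23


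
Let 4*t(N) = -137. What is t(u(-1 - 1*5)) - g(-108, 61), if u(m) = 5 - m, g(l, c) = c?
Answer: -381/4 ≈ -95.250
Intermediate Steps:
t(N) = -137/4 (t(N) = (¼)*(-137) = -137/4)
t(u(-1 - 1*5)) - g(-108, 61) = -137/4 - 1*61 = -137/4 - 61 = -381/4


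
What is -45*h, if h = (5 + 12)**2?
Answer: -13005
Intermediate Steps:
h = 289 (h = 17**2 = 289)
-45*h = -45*289 = -13005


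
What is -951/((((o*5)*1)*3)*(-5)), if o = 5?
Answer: 317/125 ≈ 2.5360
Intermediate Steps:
-951/((((o*5)*1)*3)*(-5)) = -951/((((5*5)*1)*3)*(-5)) = -951/(((25*1)*3)*(-5)) = -951/((25*3)*(-5)) = -951/(75*(-5)) = -951/(-375) = -1/375*(-951) = 317/125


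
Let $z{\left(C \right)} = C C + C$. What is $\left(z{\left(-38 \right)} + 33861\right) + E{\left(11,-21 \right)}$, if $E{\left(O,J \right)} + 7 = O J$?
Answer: $35029$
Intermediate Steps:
$E{\left(O,J \right)} = -7 + J O$ ($E{\left(O,J \right)} = -7 + O J = -7 + J O$)
$z{\left(C \right)} = C + C^{2}$ ($z{\left(C \right)} = C^{2} + C = C + C^{2}$)
$\left(z{\left(-38 \right)} + 33861\right) + E{\left(11,-21 \right)} = \left(- 38 \left(1 - 38\right) + 33861\right) - 238 = \left(\left(-38\right) \left(-37\right) + 33861\right) - 238 = \left(1406 + 33861\right) - 238 = 35267 - 238 = 35029$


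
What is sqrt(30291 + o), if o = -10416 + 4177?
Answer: 2*sqrt(6013) ≈ 155.09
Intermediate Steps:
o = -6239
sqrt(30291 + o) = sqrt(30291 - 6239) = sqrt(24052) = 2*sqrt(6013)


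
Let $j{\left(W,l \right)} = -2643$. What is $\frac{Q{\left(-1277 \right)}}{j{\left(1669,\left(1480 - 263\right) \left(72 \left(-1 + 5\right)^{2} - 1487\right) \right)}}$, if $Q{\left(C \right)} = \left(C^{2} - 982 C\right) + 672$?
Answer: $- \frac{961805}{881} \approx -1091.7$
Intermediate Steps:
$Q{\left(C \right)} = 672 + C^{2} - 982 C$
$\frac{Q{\left(-1277 \right)}}{j{\left(1669,\left(1480 - 263\right) \left(72 \left(-1 + 5\right)^{2} - 1487\right) \right)}} = \frac{672 + \left(-1277\right)^{2} - -1254014}{-2643} = \left(672 + 1630729 + 1254014\right) \left(- \frac{1}{2643}\right) = 2885415 \left(- \frac{1}{2643}\right) = - \frac{961805}{881}$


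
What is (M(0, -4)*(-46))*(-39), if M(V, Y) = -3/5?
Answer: -5382/5 ≈ -1076.4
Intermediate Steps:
M(V, Y) = -⅗ (M(V, Y) = -3*⅕ = -⅗)
(M(0, -4)*(-46))*(-39) = -⅗*(-46)*(-39) = (138/5)*(-39) = -5382/5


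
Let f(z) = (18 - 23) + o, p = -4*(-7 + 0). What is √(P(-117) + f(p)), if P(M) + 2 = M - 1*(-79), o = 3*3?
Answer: 6*I ≈ 6.0*I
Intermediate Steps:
o = 9
p = 28 (p = -4*(-7) = 28)
P(M) = 77 + M (P(M) = -2 + (M - 1*(-79)) = -2 + (M + 79) = -2 + (79 + M) = 77 + M)
f(z) = 4 (f(z) = (18 - 23) + 9 = -5 + 9 = 4)
√(P(-117) + f(p)) = √((77 - 117) + 4) = √(-40 + 4) = √(-36) = 6*I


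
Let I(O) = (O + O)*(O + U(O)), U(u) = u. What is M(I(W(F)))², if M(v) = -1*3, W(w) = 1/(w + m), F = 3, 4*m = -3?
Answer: 9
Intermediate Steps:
m = -¾ (m = (¼)*(-3) = -¾ ≈ -0.75000)
W(w) = 1/(-¾ + w) (W(w) = 1/(w - ¾) = 1/(-¾ + w))
I(O) = 4*O² (I(O) = (O + O)*(O + O) = (2*O)*(2*O) = 4*O²)
M(v) = -3
M(I(W(F)))² = (-3)² = 9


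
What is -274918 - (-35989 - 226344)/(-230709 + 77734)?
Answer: -42055843383/152975 ≈ -2.7492e+5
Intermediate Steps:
-274918 - (-35989 - 226344)/(-230709 + 77734) = -274918 - (-262333)/(-152975) = -274918 - (-262333)*(-1)/152975 = -274918 - 1*262333/152975 = -274918 - 262333/152975 = -42055843383/152975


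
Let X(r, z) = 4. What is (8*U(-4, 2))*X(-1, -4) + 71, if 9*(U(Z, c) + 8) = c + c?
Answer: -1537/9 ≈ -170.78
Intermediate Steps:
U(Z, c) = -8 + 2*c/9 (U(Z, c) = -8 + (c + c)/9 = -8 + (2*c)/9 = -8 + 2*c/9)
(8*U(-4, 2))*X(-1, -4) + 71 = (8*(-8 + (2/9)*2))*4 + 71 = (8*(-8 + 4/9))*4 + 71 = (8*(-68/9))*4 + 71 = -544/9*4 + 71 = -2176/9 + 71 = -1537/9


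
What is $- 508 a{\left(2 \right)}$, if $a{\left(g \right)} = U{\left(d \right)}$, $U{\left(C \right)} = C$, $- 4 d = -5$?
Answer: $-635$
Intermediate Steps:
$d = \frac{5}{4}$ ($d = \left(- \frac{1}{4}\right) \left(-5\right) = \frac{5}{4} \approx 1.25$)
$a{\left(g \right)} = \frac{5}{4}$
$- 508 a{\left(2 \right)} = \left(-508\right) \frac{5}{4} = -635$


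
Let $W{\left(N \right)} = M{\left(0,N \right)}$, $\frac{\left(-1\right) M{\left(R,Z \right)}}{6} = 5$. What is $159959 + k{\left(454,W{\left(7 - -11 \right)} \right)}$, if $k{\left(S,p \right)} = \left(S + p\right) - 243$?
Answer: $160140$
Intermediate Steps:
$M{\left(R,Z \right)} = -30$ ($M{\left(R,Z \right)} = \left(-6\right) 5 = -30$)
$W{\left(N \right)} = -30$
$k{\left(S,p \right)} = -243 + S + p$
$159959 + k{\left(454,W{\left(7 - -11 \right)} \right)} = 159959 - -181 = 159959 + 181 = 160140$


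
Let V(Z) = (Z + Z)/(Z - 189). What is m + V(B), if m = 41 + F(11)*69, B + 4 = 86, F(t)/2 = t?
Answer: 166649/107 ≈ 1557.5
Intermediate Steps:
F(t) = 2*t
B = 82 (B = -4 + 86 = 82)
m = 1559 (m = 41 + (2*11)*69 = 41 + 22*69 = 41 + 1518 = 1559)
V(Z) = 2*Z/(-189 + Z) (V(Z) = (2*Z)/(-189 + Z) = 2*Z/(-189 + Z))
m + V(B) = 1559 + 2*82/(-189 + 82) = 1559 + 2*82/(-107) = 1559 + 2*82*(-1/107) = 1559 - 164/107 = 166649/107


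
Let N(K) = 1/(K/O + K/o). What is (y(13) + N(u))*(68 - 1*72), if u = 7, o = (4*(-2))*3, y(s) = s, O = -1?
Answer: -9004/175 ≈ -51.451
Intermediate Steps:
o = -24 (o = -8*3 = -24)
N(K) = -24/(25*K) (N(K) = 1/(K/(-1) + K/(-24)) = 1/(K*(-1) + K*(-1/24)) = 1/(-K - K/24) = 1/(-25*K/24) = -24/(25*K))
(y(13) + N(u))*(68 - 1*72) = (13 - 24/25/7)*(68 - 1*72) = (13 - 24/25*⅐)*(68 - 72) = (13 - 24/175)*(-4) = (2251/175)*(-4) = -9004/175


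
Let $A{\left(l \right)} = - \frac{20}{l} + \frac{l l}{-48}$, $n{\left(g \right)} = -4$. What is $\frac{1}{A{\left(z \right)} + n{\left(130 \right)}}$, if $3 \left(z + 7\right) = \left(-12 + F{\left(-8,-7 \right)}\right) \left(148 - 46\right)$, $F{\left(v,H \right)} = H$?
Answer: $- \frac{31344}{278569493} \approx -0.00011252$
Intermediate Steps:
$z = -653$ ($z = -7 + \frac{\left(-12 - 7\right) \left(148 - 46\right)}{3} = -7 + \frac{\left(-19\right) 102}{3} = -7 + \frac{1}{3} \left(-1938\right) = -7 - 646 = -653$)
$A{\left(l \right)} = - \frac{20}{l} - \frac{l^{2}}{48}$ ($A{\left(l \right)} = - \frac{20}{l} + l^{2} \left(- \frac{1}{48}\right) = - \frac{20}{l} - \frac{l^{2}}{48}$)
$\frac{1}{A{\left(z \right)} + n{\left(130 \right)}} = \frac{1}{\frac{-960 - \left(-653\right)^{3}}{48 \left(-653\right)} - 4} = \frac{1}{\frac{1}{48} \left(- \frac{1}{653}\right) \left(-960 - -278445077\right) - 4} = \frac{1}{\frac{1}{48} \left(- \frac{1}{653}\right) \left(-960 + 278445077\right) - 4} = \frac{1}{\frac{1}{48} \left(- \frac{1}{653}\right) 278444117 - 4} = \frac{1}{- \frac{278444117}{31344} - 4} = \frac{1}{- \frac{278569493}{31344}} = - \frac{31344}{278569493}$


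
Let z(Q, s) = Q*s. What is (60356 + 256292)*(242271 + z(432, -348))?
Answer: 29111033880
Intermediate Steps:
(60356 + 256292)*(242271 + z(432, -348)) = (60356 + 256292)*(242271 + 432*(-348)) = 316648*(242271 - 150336) = 316648*91935 = 29111033880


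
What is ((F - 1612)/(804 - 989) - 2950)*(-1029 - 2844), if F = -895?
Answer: 2103980139/185 ≈ 1.1373e+7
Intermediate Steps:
((F - 1612)/(804 - 989) - 2950)*(-1029 - 2844) = ((-895 - 1612)/(804 - 989) - 2950)*(-1029 - 2844) = (-2507/(-185) - 2950)*(-3873) = (-2507*(-1/185) - 2950)*(-3873) = (2507/185 - 2950)*(-3873) = -543243/185*(-3873) = 2103980139/185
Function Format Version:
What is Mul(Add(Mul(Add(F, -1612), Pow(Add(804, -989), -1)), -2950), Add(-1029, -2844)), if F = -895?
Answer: Rational(2103980139, 185) ≈ 1.1373e+7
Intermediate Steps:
Mul(Add(Mul(Add(F, -1612), Pow(Add(804, -989), -1)), -2950), Add(-1029, -2844)) = Mul(Add(Mul(Add(-895, -1612), Pow(Add(804, -989), -1)), -2950), Add(-1029, -2844)) = Mul(Add(Mul(-2507, Pow(-185, -1)), -2950), -3873) = Mul(Add(Mul(-2507, Rational(-1, 185)), -2950), -3873) = Mul(Add(Rational(2507, 185), -2950), -3873) = Mul(Rational(-543243, 185), -3873) = Rational(2103980139, 185)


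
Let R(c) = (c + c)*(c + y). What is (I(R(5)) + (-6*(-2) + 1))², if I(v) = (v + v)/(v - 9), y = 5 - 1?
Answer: 18769/81 ≈ 231.72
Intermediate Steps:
y = 4
R(c) = 2*c*(4 + c) (R(c) = (c + c)*(c + 4) = (2*c)*(4 + c) = 2*c*(4 + c))
I(v) = 2*v/(-9 + v) (I(v) = (2*v)/(-9 + v) = 2*v/(-9 + v))
(I(R(5)) + (-6*(-2) + 1))² = (2*(2*5*(4 + 5))/(-9 + 2*5*(4 + 5)) + (-6*(-2) + 1))² = (2*(2*5*9)/(-9 + 2*5*9) + (12 + 1))² = (2*90/(-9 + 90) + 13)² = (2*90/81 + 13)² = (2*90*(1/81) + 13)² = (20/9 + 13)² = (137/9)² = 18769/81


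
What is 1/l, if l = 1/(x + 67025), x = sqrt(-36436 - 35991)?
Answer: 67025 + I*sqrt(72427) ≈ 67025.0 + 269.12*I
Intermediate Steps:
x = I*sqrt(72427) (x = sqrt(-72427) = I*sqrt(72427) ≈ 269.12*I)
l = 1/(67025 + I*sqrt(72427)) (l = 1/(I*sqrt(72427) + 67025) = 1/(67025 + I*sqrt(72427)) ≈ 1.492e-5 - 5.991e-8*I)
1/l = 1/(67025/4492423052 - I*sqrt(72427)/4492423052)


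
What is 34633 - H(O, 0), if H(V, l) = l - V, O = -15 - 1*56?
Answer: 34562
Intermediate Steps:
O = -71 (O = -15 - 56 = -71)
34633 - H(O, 0) = 34633 - (0 - 1*(-71)) = 34633 - (0 + 71) = 34633 - 1*71 = 34633 - 71 = 34562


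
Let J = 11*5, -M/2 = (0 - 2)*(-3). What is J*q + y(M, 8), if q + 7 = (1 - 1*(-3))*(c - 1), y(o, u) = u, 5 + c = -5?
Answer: -2797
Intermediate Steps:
c = -10 (c = -5 - 5 = -10)
M = -12 (M = -2*(0 - 2)*(-3) = -(-4)*(-3) = -2*6 = -12)
q = -51 (q = -7 + (1 - 1*(-3))*(-10 - 1) = -7 + (1 + 3)*(-11) = -7 + 4*(-11) = -7 - 44 = -51)
J = 55
J*q + y(M, 8) = 55*(-51) + 8 = -2805 + 8 = -2797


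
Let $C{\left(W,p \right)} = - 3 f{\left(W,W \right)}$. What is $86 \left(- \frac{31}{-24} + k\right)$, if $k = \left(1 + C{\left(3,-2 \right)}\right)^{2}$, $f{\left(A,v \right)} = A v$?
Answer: $\frac{698965}{12} \approx 58247.0$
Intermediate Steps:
$C{\left(W,p \right)} = - 3 W^{2}$ ($C{\left(W,p \right)} = - 3 W W = - 3 W^{2}$)
$k = 676$ ($k = \left(1 - 3 \cdot 3^{2}\right)^{2} = \left(1 - 27\right)^{2} = \left(-26\right)^{2} = 676$)
$86 \left(- \frac{31}{-24} + k\right) = 86 \left(- \frac{31}{-24} + 676\right) = 86 \left(\left(-31\right) \left(- \frac{1}{24}\right) + 676\right) = 86 \left(\frac{31}{24} + 676\right) = 86 \cdot \frac{16255}{24} = \frac{698965}{12}$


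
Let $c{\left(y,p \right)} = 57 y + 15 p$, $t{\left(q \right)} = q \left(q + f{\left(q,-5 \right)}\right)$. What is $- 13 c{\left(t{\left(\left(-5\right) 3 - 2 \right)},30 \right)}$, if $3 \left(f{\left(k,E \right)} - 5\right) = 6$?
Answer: $-131820$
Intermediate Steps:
$f{\left(k,E \right)} = 7$ ($f{\left(k,E \right)} = 5 + \frac{1}{3} \cdot 6 = 5 + 2 = 7$)
$t{\left(q \right)} = q \left(7 + q\right)$ ($t{\left(q \right)} = q \left(q + 7\right) = q \left(7 + q\right)$)
$c{\left(y,p \right)} = 15 p + 57 y$
$- 13 c{\left(t{\left(\left(-5\right) 3 - 2 \right)},30 \right)} = - 13 \left(15 \cdot 30 + 57 \left(\left(-5\right) 3 - 2\right) \left(7 - 17\right)\right) = - 13 \left(450 + 57 \left(-15 - 2\right) \left(7 - 17\right)\right) = - 13 \left(450 + 57 \left(- 17 \left(7 - 17\right)\right)\right) = - 13 \left(450 + 57 \left(\left(-17\right) \left(-10\right)\right)\right) = - 13 \left(450 + 57 \cdot 170\right) = - 13 \left(450 + 9690\right) = \left(-13\right) 10140 = -131820$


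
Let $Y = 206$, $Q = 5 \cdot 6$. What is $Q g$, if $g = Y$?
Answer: $6180$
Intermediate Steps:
$Q = 30$
$g = 206$
$Q g = 30 \cdot 206 = 6180$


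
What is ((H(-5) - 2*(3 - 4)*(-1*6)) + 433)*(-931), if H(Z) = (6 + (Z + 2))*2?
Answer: -397537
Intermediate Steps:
H(Z) = 16 + 2*Z (H(Z) = (6 + (2 + Z))*2 = (8 + Z)*2 = 16 + 2*Z)
((H(-5) - 2*(3 - 4)*(-1*6)) + 433)*(-931) = (((16 + 2*(-5)) - 2*(3 - 4)*(-1*6)) + 433)*(-931) = (((16 - 10) - (-2)*(-6)) + 433)*(-931) = ((6 - 2*6) + 433)*(-931) = ((6 - 12) + 433)*(-931) = (-6 + 433)*(-931) = 427*(-931) = -397537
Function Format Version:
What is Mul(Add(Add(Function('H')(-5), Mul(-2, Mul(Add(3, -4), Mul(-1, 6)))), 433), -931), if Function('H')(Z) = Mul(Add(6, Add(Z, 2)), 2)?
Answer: -397537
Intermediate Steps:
Function('H')(Z) = Add(16, Mul(2, Z)) (Function('H')(Z) = Mul(Add(6, Add(2, Z)), 2) = Mul(Add(8, Z), 2) = Add(16, Mul(2, Z)))
Mul(Add(Add(Function('H')(-5), Mul(-2, Mul(Add(3, -4), Mul(-1, 6)))), 433), -931) = Mul(Add(Add(Add(16, Mul(2, -5)), Mul(-2, Mul(Add(3, -4), Mul(-1, 6)))), 433), -931) = Mul(Add(Add(Add(16, -10), Mul(-2, Mul(-1, -6))), 433), -931) = Mul(Add(Add(6, Mul(-2, 6)), 433), -931) = Mul(Add(Add(6, -12), 433), -931) = Mul(Add(-6, 433), -931) = Mul(427, -931) = -397537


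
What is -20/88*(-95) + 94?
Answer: 2543/22 ≈ 115.59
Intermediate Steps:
-20/88*(-95) + 94 = -20*1/88*(-95) + 94 = -5/22*(-95) + 94 = 475/22 + 94 = 2543/22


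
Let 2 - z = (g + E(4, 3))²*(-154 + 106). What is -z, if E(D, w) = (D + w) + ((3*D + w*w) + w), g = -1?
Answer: -43202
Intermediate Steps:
E(D, w) = w² + 2*w + 4*D (E(D, w) = (D + w) + ((3*D + w²) + w) = (D + w) + ((w² + 3*D) + w) = (D + w) + (w + w² + 3*D) = w² + 2*w + 4*D)
z = 43202 (z = 2 - (-1 + (3² + 2*3 + 4*4))²*(-154 + 106) = 2 - (-1 + (9 + 6 + 16))²*(-48) = 2 - (-1 + 31)²*(-48) = 2 - 30²*(-48) = 2 - 900*(-48) = 2 - 1*(-43200) = 2 + 43200 = 43202)
-z = -1*43202 = -43202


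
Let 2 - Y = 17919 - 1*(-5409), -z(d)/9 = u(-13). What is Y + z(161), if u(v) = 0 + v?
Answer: -23209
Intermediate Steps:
u(v) = v
z(d) = 117 (z(d) = -9*(-13) = 117)
Y = -23326 (Y = 2 - (17919 - 1*(-5409)) = 2 - (17919 + 5409) = 2 - 1*23328 = 2 - 23328 = -23326)
Y + z(161) = -23326 + 117 = -23209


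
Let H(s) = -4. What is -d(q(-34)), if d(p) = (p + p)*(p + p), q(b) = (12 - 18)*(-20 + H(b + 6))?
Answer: -82944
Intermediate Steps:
q(b) = 144 (q(b) = (12 - 18)*(-20 - 4) = -6*(-24) = 144)
d(p) = 4*p**2 (d(p) = (2*p)*(2*p) = 4*p**2)
-d(q(-34)) = -4*144**2 = -4*20736 = -1*82944 = -82944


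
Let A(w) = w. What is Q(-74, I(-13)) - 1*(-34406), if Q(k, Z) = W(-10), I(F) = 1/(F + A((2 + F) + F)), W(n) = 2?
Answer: 34408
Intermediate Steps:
I(F) = 1/(2 + 3*F) (I(F) = 1/(F + ((2 + F) + F)) = 1/(F + (2 + 2*F)) = 1/(2 + 3*F))
Q(k, Z) = 2
Q(-74, I(-13)) - 1*(-34406) = 2 - 1*(-34406) = 2 + 34406 = 34408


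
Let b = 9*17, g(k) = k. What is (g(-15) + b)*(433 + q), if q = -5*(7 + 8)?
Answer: 49404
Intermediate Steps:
b = 153
q = -75 (q = -5*15 = -75)
(g(-15) + b)*(433 + q) = (-15 + 153)*(433 - 75) = 138*358 = 49404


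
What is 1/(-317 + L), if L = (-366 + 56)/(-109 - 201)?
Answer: -1/316 ≈ -0.0031646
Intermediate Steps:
L = 1 (L = -310/(-310) = -310*(-1/310) = 1)
1/(-317 + L) = 1/(-317 + 1) = 1/(-316) = -1/316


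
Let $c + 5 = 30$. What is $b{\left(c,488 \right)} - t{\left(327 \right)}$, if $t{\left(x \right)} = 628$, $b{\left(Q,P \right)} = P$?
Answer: $-140$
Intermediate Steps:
$c = 25$ ($c = -5 + 30 = 25$)
$b{\left(c,488 \right)} - t{\left(327 \right)} = 488 - 628 = -140$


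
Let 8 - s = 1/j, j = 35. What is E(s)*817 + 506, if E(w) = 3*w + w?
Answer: 929482/35 ≈ 26557.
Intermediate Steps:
s = 279/35 (s = 8 - 1/35 = 279/35 ≈ 7.9714)
E(w) = 4*w
E(s)*817 + 506 = (4*(279/35))*817 + 506 = (1116/35)*817 + 506 = 911772/35 + 506 = 929482/35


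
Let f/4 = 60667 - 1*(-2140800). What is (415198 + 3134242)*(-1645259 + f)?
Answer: 25416152008960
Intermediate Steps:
f = 8805868 (f = 4*(60667 - 1*(-2140800)) = 4*(60667 + 2140800) = 4*2201467 = 8805868)
(415198 + 3134242)*(-1645259 + f) = (415198 + 3134242)*(-1645259 + 8805868) = 3549440*7160609 = 25416152008960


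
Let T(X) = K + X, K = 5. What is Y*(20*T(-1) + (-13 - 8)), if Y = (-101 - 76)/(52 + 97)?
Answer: -10443/149 ≈ -70.087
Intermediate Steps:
T(X) = 5 + X
Y = -177/149 ≈ -1.1879
Y*(20*T(-1) + (-13 - 8)) = -177*(20*(5 - 1) + (-13 - 8))/149 = -177*(20*4 - 21)/149 = -177*(80 - 21)/149 = -177/149*59 = -10443/149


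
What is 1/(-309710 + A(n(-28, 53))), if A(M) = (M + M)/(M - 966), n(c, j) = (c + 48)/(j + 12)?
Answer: -6277/1944049674 ≈ -3.2288e-6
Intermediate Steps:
n(c, j) = (48 + c)/(12 + j)
A(M) = 2*M/(-966 + M) (A(M) = (2*M)/(-966 + M) = 2*M/(-966 + M))
1/(-309710 + A(n(-28, 53))) = 1/(-309710 + 2*((48 - 28)/(12 + 53))/(-966 + (48 - 28)/(12 + 53))) = 1/(-309710 + 2*(20/65)/(-966 + 20/65)) = 1/(-309710 + 2*((1/65)*20)/(-966 + (1/65)*20)) = 1/(-309710 + 2*(4/13)/(-966 + 4/13)) = 1/(-309710 + 2*(4/13)/(-12554/13)) = 1/(-309710 + 2*(4/13)*(-13/12554)) = 1/(-309710 - 4/6277) = 1/(-1944049674/6277) = -6277/1944049674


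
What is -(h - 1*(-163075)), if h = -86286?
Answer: -76789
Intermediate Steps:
-(h - 1*(-163075)) = -(-86286 - 1*(-163075)) = -(-86286 + 163075) = -1*76789 = -76789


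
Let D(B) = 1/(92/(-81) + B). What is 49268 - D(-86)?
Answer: 347733625/7058 ≈ 49268.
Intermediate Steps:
D(B) = 1/(-92/81 + B) (D(B) = 1/(92*(-1/81) + B) = 1/(-92/81 + B))
49268 - D(-86) = 49268 - 81/(-92 + 81*(-86)) = 49268 - 81/(-92 - 6966) = 49268 - 81/(-7058) = 49268 - 81*(-1)/7058 = 49268 - 1*(-81/7058) = 49268 + 81/7058 = 347733625/7058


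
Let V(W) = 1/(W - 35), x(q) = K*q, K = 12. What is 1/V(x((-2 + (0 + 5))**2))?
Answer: 73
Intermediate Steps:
x(q) = 12*q
V(W) = 1/(-35 + W)
1/V(x((-2 + (0 + 5))**2)) = 1/(1/(-35 + 12*(-2 + (0 + 5))**2)) = 1/(1/(-35 + 12*(-2 + 5)**2)) = 1/(1/(-35 + 12*3**2)) = 1/(1/(-35 + 12*9)) = 1/(1/(-35 + 108)) = 1/(1/73) = 73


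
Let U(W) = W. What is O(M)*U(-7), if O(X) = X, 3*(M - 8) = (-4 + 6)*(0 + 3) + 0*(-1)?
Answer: -70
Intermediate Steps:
M = 10 (M = 8 + ((-4 + 6)*(0 + 3) + 0*(-1))/3 = 8 + (2*3 + 0)/3 = 8 + (6 + 0)/3 = 8 + (⅓)*6 = 8 + 2 = 10)
O(M)*U(-7) = 10*(-7) = -70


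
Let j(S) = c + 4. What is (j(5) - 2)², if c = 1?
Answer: 9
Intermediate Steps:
j(S) = 5 (j(S) = 1 + 4 = 5)
(j(5) - 2)² = (5 - 2)² = 3² = 9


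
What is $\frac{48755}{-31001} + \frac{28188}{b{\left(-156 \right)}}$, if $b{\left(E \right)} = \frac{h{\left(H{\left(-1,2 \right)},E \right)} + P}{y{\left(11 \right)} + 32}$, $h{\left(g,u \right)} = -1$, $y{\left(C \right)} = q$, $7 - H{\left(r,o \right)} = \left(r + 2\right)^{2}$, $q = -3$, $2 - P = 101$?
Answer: $- \frac{6336676238}{775025} \approx -8176.1$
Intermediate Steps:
$P = -99$ ($P = 2 - 101 = -99$)
$H{\left(r,o \right)} = 7 - \left(2 + r\right)^{2}$ ($H{\left(r,o \right)} = 7 - \left(r + 2\right)^{2} = 7 - \left(2 + r\right)^{2}$)
$y{\left(C \right)} = -3$
$b{\left(E \right)} = - \frac{100}{29}$ ($b{\left(E \right)} = \frac{-1 - 99}{-3 + 32} = - \frac{100}{29}$)
$\frac{48755}{-31001} + \frac{28188}{b{\left(-156 \right)}} = \frac{48755}{-31001} + \frac{28188}{- \frac{100}{29}} = 48755 \left(- \frac{1}{31001}\right) + 28188 \left(- \frac{29}{100}\right) = - \frac{48755}{31001} - \frac{204363}{25} = - \frac{6336676238}{775025}$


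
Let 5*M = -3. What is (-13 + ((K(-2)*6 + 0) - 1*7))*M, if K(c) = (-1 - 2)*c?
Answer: -48/5 ≈ -9.6000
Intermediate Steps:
M = -3/5 (M = (1/5)*(-3) = -3/5 ≈ -0.60000)
K(c) = -3*c
(-13 + ((K(-2)*6 + 0) - 1*7))*M = (-13 + ((-3*(-2)*6 + 0) - 1*7))*(-3/5) = (-13 + ((6*6 + 0) - 7))*(-3/5) = (-13 + ((36 + 0) - 7))*(-3/5) = (-13 + (36 - 7))*(-3/5) = (-13 + 29)*(-3/5) = 16*(-3/5) = -48/5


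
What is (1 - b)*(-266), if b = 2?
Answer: 266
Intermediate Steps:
(1 - b)*(-266) = (1 - 1*2)*(-266) = (1 - 2)*(-266) = -1*(-266) = 266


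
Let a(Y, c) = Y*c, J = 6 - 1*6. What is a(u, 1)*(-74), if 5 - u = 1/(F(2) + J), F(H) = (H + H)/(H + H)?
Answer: -296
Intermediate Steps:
F(H) = 1 (F(H) = (2*H)/((2*H)) = (2*H)*(1/(2*H)) = 1)
J = 0 (J = 6 - 6 = 0)
u = 4 (u = 5 - 1/(1 + 0) = 5 - 1/1 = 5 - 1*1 = 5 - 1 = 4)
a(u, 1)*(-74) = (4*1)*(-74) = 4*(-74) = -296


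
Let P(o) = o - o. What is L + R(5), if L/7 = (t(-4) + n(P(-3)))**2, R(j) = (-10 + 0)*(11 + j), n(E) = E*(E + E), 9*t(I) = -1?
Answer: -12953/81 ≈ -159.91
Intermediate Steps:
t(I) = -1/9 (t(I) = (1/9)*(-1) = -1/9)
P(o) = 0
n(E) = 2*E**2 (n(E) = E*(2*E) = 2*E**2)
R(j) = -110 - 10*j (R(j) = -10*(11 + j) = -110 - 10*j)
L = 7/81 (L = 7*(-1/9 + 2*0**2)**2 = 7*(-1/9 + 2*0)**2 = 7*(-1/9 + 0)**2 = 7*(-1/9)**2 = 7*(1/81) = 7/81 ≈ 0.086420)
L + R(5) = 7/81 + (-110 - 10*5) = 7/81 + (-110 - 50) = 7/81 - 160 = -12953/81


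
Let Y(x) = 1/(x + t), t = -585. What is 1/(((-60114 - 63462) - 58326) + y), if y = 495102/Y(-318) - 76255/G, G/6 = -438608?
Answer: -2631648/1177028273808929 ≈ -2.2358e-9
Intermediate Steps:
Y(x) = 1/(-585 + x) (Y(x) = 1/(x - 585) = 1/(-585 + x))
G = -2631648 (G = 6*(-438608) = -2631648)
y = -1176549571774433/2631648 (y = 495102/(1/(-585 - 318)) - 76255/(-2631648) = 495102/(1/(-903)) - 76255*(-1/2631648) = 495102/(-1/903) + 76255/2631648 = 495102*(-903) + 76255/2631648 = -447077106 + 76255/2631648 = -1176549571774433/2631648 ≈ -4.4708e+8)
1/(((-60114 - 63462) - 58326) + y) = 1/(((-60114 - 63462) - 58326) - 1176549571774433/2631648) = 1/((-123576 - 58326) - 1176549571774433/2631648) = 1/(-181902 - 1176549571774433/2631648) = 1/(-1177028273808929/2631648) = -2631648/1177028273808929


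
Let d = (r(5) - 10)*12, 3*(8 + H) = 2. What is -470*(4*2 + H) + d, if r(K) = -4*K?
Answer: -2020/3 ≈ -673.33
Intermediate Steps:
H = -22/3 (H = -8 + (1/3)*2 = -8 + 2/3 = -22/3 ≈ -7.3333)
d = -360 (d = (-4*5 - 10)*12 = (-20 - 10)*12 = -30*12 = -360)
-470*(4*2 + H) + d = -470*(4*2 - 22/3) - 360 = -470*(8 - 22/3) - 360 = -470*2/3 - 360 = -940/3 - 360 = -2020/3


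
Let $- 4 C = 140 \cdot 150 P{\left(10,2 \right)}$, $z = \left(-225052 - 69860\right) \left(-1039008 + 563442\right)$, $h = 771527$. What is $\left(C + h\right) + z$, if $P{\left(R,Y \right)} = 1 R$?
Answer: $140250839219$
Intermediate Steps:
$P{\left(R,Y \right)} = R$
$z = 140250120192$ ($z = \left(-294912\right) \left(-475566\right) = 140250120192$)
$C = -52500$ ($C = - \frac{140 \cdot 150 \cdot 10}{4} = - \frac{21000 \cdot 10}{4} = \left(- \frac{1}{4}\right) 210000 = -52500$)
$\left(C + h\right) + z = \left(-52500 + 771527\right) + 140250120192 = 719027 + 140250120192 = 140250839219$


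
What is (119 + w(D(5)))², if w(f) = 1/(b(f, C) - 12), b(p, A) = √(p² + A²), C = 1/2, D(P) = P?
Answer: 3189651933/225625 - 225908*√101/225625 ≈ 14127.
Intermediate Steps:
C = ½ ≈ 0.50000
b(p, A) = √(A² + p²)
w(f) = 1/(-12 + √(¼ + f²)) (w(f) = 1/(√((½)² + f²) - 12) = 1/(√(¼ + f²) - 12) = 1/(-12 + √(¼ + f²)))
(119 + w(D(5)))² = (119 + 2/(-24 + √(1 + 4*5²)))² = (119 + 2/(-24 + √(1 + 4*25)))² = (119 + 2/(-24 + √(1 + 100)))² = (119 + 2/(-24 + √101))²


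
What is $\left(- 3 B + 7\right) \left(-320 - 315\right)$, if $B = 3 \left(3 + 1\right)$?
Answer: $18415$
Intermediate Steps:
$B = 12$ ($B = 3 \cdot 4 = 12$)
$\left(- 3 B + 7\right) \left(-320 - 315\right) = \left(\left(-3\right) 12 + 7\right) \left(-320 - 315\right) = \left(-36 + 7\right) \left(-635\right) = \left(-29\right) \left(-635\right) = 18415$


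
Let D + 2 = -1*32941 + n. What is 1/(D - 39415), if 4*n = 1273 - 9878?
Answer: -4/298037 ≈ -1.3421e-5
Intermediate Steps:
n = -8605/4 (n = (1273 - 9878)/4 = (1/4)*(-8605) = -8605/4 ≈ -2151.3)
D = -140377/4 (D = -2 + (-1*32941 - 8605/4) = -2 + (-32941 - 8605/4) = -2 - 140369/4 = -140377/4 ≈ -35094.)
1/(D - 39415) = 1/(-140377/4 - 39415) = 1/(-298037/4) = -4/298037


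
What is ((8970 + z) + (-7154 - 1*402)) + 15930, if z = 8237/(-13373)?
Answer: 231933075/13373 ≈ 17343.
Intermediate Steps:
z = -8237/13373 (z = 8237*(-1/13373) = -8237/13373 ≈ -0.61594)
((8970 + z) + (-7154 - 1*402)) + 15930 = ((8970 - 8237/13373) + (-7154 - 1*402)) + 15930 = (119947573/13373 + (-7154 - 402)) + 15930 = (119947573/13373 - 7556) + 15930 = 18901185/13373 + 15930 = 231933075/13373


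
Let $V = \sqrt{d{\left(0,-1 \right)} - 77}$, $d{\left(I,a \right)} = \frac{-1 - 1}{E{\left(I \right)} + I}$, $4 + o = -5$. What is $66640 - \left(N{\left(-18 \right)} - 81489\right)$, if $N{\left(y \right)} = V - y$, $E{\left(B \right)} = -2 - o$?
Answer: $148111 - \frac{i \sqrt{3787}}{7} \approx 1.4811 \cdot 10^{5} - 8.7912 i$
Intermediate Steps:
$o = -9$ ($o = -4 - 5 = -9$)
$E{\left(B \right)} = 7$ ($E{\left(B \right)} = -2 - -9 = -2 + 9 = 7$)
$d{\left(I,a \right)} = - \frac{2}{7 + I}$ ($d{\left(I,a \right)} = \frac{-1 - 1}{7 + I} = - \frac{2}{7 + I}$)
$V = \frac{i \sqrt{3787}}{7}$ ($V = \sqrt{- \frac{2}{7 + 0} - 77} = \sqrt{- \frac{2}{7} - 77} = \sqrt{- \frac{541}{7}} = \frac{i \sqrt{3787}}{7} \approx 8.7912 i$)
$N{\left(y \right)} = - y + \frac{i \sqrt{3787}}{7}$ ($N{\left(y \right)} = \frac{i \sqrt{3787}}{7} - y = - y + \frac{i \sqrt{3787}}{7}$)
$66640 - \left(N{\left(-18 \right)} - 81489\right) = 66640 - \left(\left(\left(-1\right) \left(-18\right) + \frac{i \sqrt{3787}}{7}\right) - 81489\right) = 66640 - \left(\left(18 + \frac{i \sqrt{3787}}{7}\right) - 81489\right) = 66640 - \left(-81471 + \frac{i \sqrt{3787}}{7}\right) = 66640 + \left(81471 - \frac{i \sqrt{3787}}{7}\right) = 148111 - \frac{i \sqrt{3787}}{7}$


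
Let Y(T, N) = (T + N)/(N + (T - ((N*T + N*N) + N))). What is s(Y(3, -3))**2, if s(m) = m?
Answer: 0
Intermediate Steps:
Y(T, N) = (N + T)/(T - N**2 - N*T) (Y(T, N) = (N + T)/(N + (T - ((N*T + N**2) + N))) = (N + T)/(N + (T - ((N**2 + N*T) + N))) = (N + T)/(N + (T - (N + N**2 + N*T))) = (N + T)/(N + (T + (-N - N**2 - N*T))) = (N + T)/(N + (T - N - N**2 - N*T)) = (N + T)/(T - N**2 - N*T))
s(Y(3, -3))**2 = ((-1*(-3) - 1*3)/((-3)**2 - 1*3 - 3*3))**2 = ((3 - 3)/(9 - 3 - 9))**2 = (0/(-3))**2 = (-1/3*0)**2 = 0**2 = 0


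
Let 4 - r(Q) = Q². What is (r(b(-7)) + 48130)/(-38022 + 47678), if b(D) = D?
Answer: 48085/9656 ≈ 4.9798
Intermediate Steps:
r(Q) = 4 - Q²
(r(b(-7)) + 48130)/(-38022 + 47678) = ((4 - 1*(-7)²) + 48130)/(-38022 + 47678) = ((4 - 1*49) + 48130)/9656 = ((4 - 49) + 48130)*(1/9656) = (-45 + 48130)*(1/9656) = 48085*(1/9656) = 48085/9656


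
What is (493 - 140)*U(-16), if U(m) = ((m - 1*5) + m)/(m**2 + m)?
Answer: -13061/240 ≈ -54.421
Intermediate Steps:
U(m) = (-5 + 2*m)/(m + m**2) (U(m) = ((m - 5) + m)/(m + m**2) = ((-5 + m) + m)/(m + m**2) = (-5 + 2*m)/(m + m**2))
(493 - 140)*U(-16) = (493 - 140)*((-5 + 2*(-16))/((-16)*(1 - 16))) = 353*(-1/16*(-5 - 32)/(-15)) = 353*(-1/16*(-1/15)*(-37)) = 353*(-37/240) = -13061/240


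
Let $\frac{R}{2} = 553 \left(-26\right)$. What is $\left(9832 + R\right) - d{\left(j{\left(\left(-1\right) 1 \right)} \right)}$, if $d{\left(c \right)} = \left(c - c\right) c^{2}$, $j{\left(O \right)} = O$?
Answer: $-18924$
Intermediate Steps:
$R = -28756$ ($R = 2 \cdot 553 \left(-26\right) = 2 \left(-14378\right) = -28756$)
$d{\left(c \right)} = 0$ ($d{\left(c \right)} = 0 c^{2} = 0$)
$\left(9832 + R\right) - d{\left(j{\left(\left(-1\right) 1 \right)} \right)} = \left(9832 - 28756\right) - 0 = -18924 + 0 = -18924$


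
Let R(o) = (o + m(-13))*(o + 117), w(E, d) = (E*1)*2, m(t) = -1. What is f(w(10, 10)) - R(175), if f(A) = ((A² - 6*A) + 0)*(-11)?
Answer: -53888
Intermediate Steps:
w(E, d) = 2*E (w(E, d) = E*2 = 2*E)
f(A) = -11*A² + 66*A (f(A) = (A² - 6*A)*(-11) = -11*A² + 66*A)
R(o) = (-1 + o)*(117 + o) (R(o) = (o - 1)*(o + 117) = (-1 + o)*(117 + o))
f(w(10, 10)) - R(175) = 11*(2*10)*(6 - 2*10) - (-117 + 175² + 116*175) = 11*20*(6 - 1*20) - (-117 + 30625 + 20300) = 11*20*(6 - 20) - 1*50808 = 11*20*(-14) - 50808 = -3080 - 50808 = -53888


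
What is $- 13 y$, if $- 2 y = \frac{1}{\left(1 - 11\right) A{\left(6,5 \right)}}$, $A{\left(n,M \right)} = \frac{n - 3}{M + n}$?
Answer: $- \frac{143}{60} \approx -2.3833$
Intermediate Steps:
$A{\left(n,M \right)} = \frac{-3 + n}{M + n}$
$y = \frac{11}{60}$ ($y = - \frac{1}{2 \left(1 - 11\right) \frac{-3 + 6}{5 + 6}} = - \frac{1}{2 \left(- 10 \cdot \frac{1}{11} \cdot 3\right)} = - \frac{1}{2 \left(\left(-10\right) \frac{3}{11}\right)} = - \frac{1}{2 \left(- \frac{30}{11}\right)} = \left(- \frac{1}{2}\right) \left(- \frac{11}{30}\right) = \frac{11}{60} \approx 0.18333$)
$- 13 y = \left(-13\right) \frac{11}{60} = - \frac{143}{60}$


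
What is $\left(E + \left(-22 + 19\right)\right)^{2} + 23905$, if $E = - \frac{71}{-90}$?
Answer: $\frac{193670101}{8100} \approx 23910.0$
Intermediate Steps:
$E = \frac{71}{90}$ ($E = \left(-71\right) \left(- \frac{1}{90}\right) = \frac{71}{90} \approx 0.78889$)
$\left(E + \left(-22 + 19\right)\right)^{2} + 23905 = \left(\frac{71}{90} + \left(-22 + 19\right)\right)^{2} + 23905 = \left(\frac{71}{90} - 3\right)^{2} + 23905 = \left(- \frac{199}{90}\right)^{2} + 23905 = \frac{39601}{8100} + 23905 = \frac{193670101}{8100}$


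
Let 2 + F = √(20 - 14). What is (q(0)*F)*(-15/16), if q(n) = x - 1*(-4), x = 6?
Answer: 75/4 - 75*√6/8 ≈ -4.2140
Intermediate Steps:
F = -2 + √6 (F = -2 + √(20 - 14) = -2 + √6 ≈ 0.44949)
q(n) = 10 (q(n) = 6 - 1*(-4) = 6 + 4 = 10)
(q(0)*F)*(-15/16) = (10*(-2 + √6))*(-15/16) = (-20 + 10*√6)*(-15*1/16) = (-20 + 10*√6)*(-15/16) = 75/4 - 75*√6/8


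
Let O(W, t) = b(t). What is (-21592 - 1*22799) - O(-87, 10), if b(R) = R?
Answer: -44401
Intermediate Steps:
O(W, t) = t
(-21592 - 1*22799) - O(-87, 10) = (-21592 - 1*22799) - 1*10 = (-21592 - 22799) - 10 = -44391 - 10 = -44401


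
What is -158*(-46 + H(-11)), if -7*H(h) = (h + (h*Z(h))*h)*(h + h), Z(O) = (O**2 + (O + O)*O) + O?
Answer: -21137240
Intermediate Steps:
Z(O) = O + 3*O**2 (Z(O) = (O**2 + (2*O)*O) + O = (O**2 + 2*O**2) + O = 3*O**2 + O = O + 3*O**2)
H(h) = -2*h*(h + h**3*(1 + 3*h))/7 (H(h) = -(h + (h*(h*(1 + 3*h)))*h)*(h + h)/7 = -(h + (h**2*(1 + 3*h))*h)*2*h/7 = -(h + h**3*(1 + 3*h))*2*h/7 = -2*h*(h + h**3*(1 + 3*h))/7)
-158*(-46 + H(-11)) = -158*(-46 + (2/7)*(-11)**2*(-1 - 1*(-11)**2*(1 + 3*(-11)))) = -158*(-46 + (2/7)*121*(-1 - 1*121*(1 - 33))) = -158*(-46 + (2/7)*121*(-1 - 1*121*(-32))) = -158*(-46 + (2/7)*121*(-1 + 3872)) = -158*(-46 + (2/7)*121*3871) = -158*(-46 + 133826) = -158*133780 = -21137240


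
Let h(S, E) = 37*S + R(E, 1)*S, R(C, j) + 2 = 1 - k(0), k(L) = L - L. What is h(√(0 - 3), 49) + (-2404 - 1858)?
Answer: -4262 + 36*I*√3 ≈ -4262.0 + 62.354*I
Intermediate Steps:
k(L) = 0
R(C, j) = -1 (R(C, j) = -2 + (1 - 1*0) = -2 + (1 + 0) = -2 + 1 = -1)
h(S, E) = 36*S (h(S, E) = 37*S - S = 36*S)
h(√(0 - 3), 49) + (-2404 - 1858) = 36*√(0 - 3) + (-2404 - 1858) = 36*√(-3) - 4262 = 36*(I*√3) - 4262 = 36*I*√3 - 4262 = -4262 + 36*I*√3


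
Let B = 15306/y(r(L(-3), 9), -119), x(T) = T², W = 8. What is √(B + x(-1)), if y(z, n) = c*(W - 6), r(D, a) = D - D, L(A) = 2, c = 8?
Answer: √15322/4 ≈ 30.946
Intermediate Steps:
r(D, a) = 0
y(z, n) = 16 (y(z, n) = 8*(8 - 6) = 8*2 = 16)
B = 7653/8 (B = 15306/16 = 15306*(1/16) = 7653/8 ≈ 956.63)
√(B + x(-1)) = √(7653/8 + (-1)²) = √(7653/8 + 1) = √(7661/8) = √15322/4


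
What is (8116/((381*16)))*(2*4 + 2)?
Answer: 10145/762 ≈ 13.314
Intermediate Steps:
(8116/((381*16)))*(2*4 + 2) = (8116/6096)*(8 + 2) = (8116*(1/6096))*10 = (2029/1524)*10 = 10145/762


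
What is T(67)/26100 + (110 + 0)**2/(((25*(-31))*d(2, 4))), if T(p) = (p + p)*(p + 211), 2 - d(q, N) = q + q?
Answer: 1867753/202275 ≈ 9.2337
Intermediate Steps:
d(q, N) = 2 - 2*q (d(q, N) = 2 - (q + q) = 2 - 2*q)
T(p) = 2*p*(211 + p) (T(p) = (2*p)*(211 + p) = 2*p*(211 + p))
T(67)/26100 + (110 + 0)**2/(((25*(-31))*d(2, 4))) = (2*67*(211 + 67))/26100 + (110 + 0)**2/(((25*(-31))*(2 - 2*2))) = (2*67*278)*(1/26100) + 110**2/((-775*(2 - 4))) = 37252*(1/26100) + 12100/((-775*(-2))) = 9313/6525 + 12100/1550 = 9313/6525 + 12100*(1/1550) = 9313/6525 + 242/31 = 1867753/202275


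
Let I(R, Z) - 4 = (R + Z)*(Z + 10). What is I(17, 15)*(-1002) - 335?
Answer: -805943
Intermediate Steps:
I(R, Z) = 4 + (10 + Z)*(R + Z) (I(R, Z) = 4 + (R + Z)*(Z + 10) = 4 + (R + Z)*(10 + Z) = 4 + (10 + Z)*(R + Z))
I(17, 15)*(-1002) - 335 = (4 + 15² + 10*17 + 10*15 + 17*15)*(-1002) - 335 = (4 + 225 + 170 + 150 + 255)*(-1002) - 335 = 804*(-1002) - 335 = -805608 - 335 = -805943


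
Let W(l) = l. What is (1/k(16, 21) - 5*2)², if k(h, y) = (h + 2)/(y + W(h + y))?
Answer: 3721/81 ≈ 45.938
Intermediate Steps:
k(h, y) = (2 + h)/(h + 2*y) (k(h, y) = (h + 2)/(y + (h + y)) = (2 + h)/(h + 2*y))
(1/k(16, 21) - 5*2)² = (1/((2 + 16)/(16 + 2*21)) - 5*2)² = (1/(18/(16 + 42)) - 10)² = (1/(18/58) - 10)² = (1/((1/58)*18) - 10)² = (1/(9/29) - 10)² = (29/9 - 10)² = (-61/9)² = 3721/81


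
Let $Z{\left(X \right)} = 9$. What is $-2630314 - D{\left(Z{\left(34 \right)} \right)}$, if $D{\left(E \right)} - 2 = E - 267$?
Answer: $-2630058$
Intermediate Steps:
$D{\left(E \right)} = -265 + E$ ($D{\left(E \right)} = 2 + \left(E - 267\right) = 2 + \left(-267 + E\right) = -265 + E$)
$-2630314 - D{\left(Z{\left(34 \right)} \right)} = -2630314 - \left(-265 + 9\right) = -2630314 - -256 = -2630314 + 256 = -2630058$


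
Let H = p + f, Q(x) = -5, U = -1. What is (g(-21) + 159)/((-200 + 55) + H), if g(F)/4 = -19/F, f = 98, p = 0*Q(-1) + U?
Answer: -3415/1008 ≈ -3.3879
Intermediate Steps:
p = -1 (p = 0*(-5) - 1 = 0 - 1 = -1)
g(F) = -76/F (g(F) = 4*(-19/F) = -76/F)
H = 97 (H = -1 + 98 = 97)
(g(-21) + 159)/((-200 + 55) + H) = (-76/(-21) + 159)/((-200 + 55) + 97) = (-76*(-1/21) + 159)/(-145 + 97) = (76/21 + 159)/(-48) = (3415/21)*(-1/48) = -3415/1008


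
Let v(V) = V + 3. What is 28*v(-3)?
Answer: 0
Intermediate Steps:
v(V) = 3 + V
28*v(-3) = 28*(3 - 3) = 28*0 = 0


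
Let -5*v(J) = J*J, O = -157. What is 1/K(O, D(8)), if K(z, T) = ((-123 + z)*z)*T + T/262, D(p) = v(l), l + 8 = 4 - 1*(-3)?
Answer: -1310/11517521 ≈ -0.00011374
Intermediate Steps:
l = -1 (l = -8 + (4 - 1*(-3)) = -8 + (4 + 3) = -8 + 7 = -1)
v(J) = -J²/5 (v(J) = -J*J/5 = -J²/5)
D(p) = -⅕ (D(p) = -⅕*(-1)² = -⅕*1 = -⅕)
K(z, T) = T/262 + T*z*(-123 + z) (K(z, T) = (z*(-123 + z))*T + T*(1/262) = T*z*(-123 + z) + T/262 = T/262 + T*z*(-123 + z))
1/K(O, D(8)) = 1/((1/262)*(-⅕)*(1 - 32226*(-157) + 262*(-157)²)) = 1/((1/262)*(-⅕)*(1 + 5059482 + 262*24649)) = 1/((1/262)*(-⅕)*(1 + 5059482 + 6458038)) = 1/((1/262)*(-⅕)*11517521) = 1/(-11517521/1310) = -1310/11517521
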